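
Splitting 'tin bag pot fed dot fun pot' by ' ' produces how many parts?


Splitting by ' ' breaks the string at each occurrence of the separator.
Text: 'tin bag pot fed dot fun pot'
Parts after split:
  Part 1: 'tin'
  Part 2: 'bag'
  Part 3: 'pot'
  Part 4: 'fed'
  Part 5: 'dot'
  Part 6: 'fun'
  Part 7: 'pot'
Total parts: 7

7


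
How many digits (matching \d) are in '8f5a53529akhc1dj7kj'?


\d matches any digit 0-9.
Scanning '8f5a53529akhc1dj7kj':
  pos 0: '8' -> DIGIT
  pos 2: '5' -> DIGIT
  pos 4: '5' -> DIGIT
  pos 5: '3' -> DIGIT
  pos 6: '5' -> DIGIT
  pos 7: '2' -> DIGIT
  pos 8: '9' -> DIGIT
  pos 13: '1' -> DIGIT
  pos 16: '7' -> DIGIT
Digits found: ['8', '5', '5', '3', '5', '2', '9', '1', '7']
Total: 9

9


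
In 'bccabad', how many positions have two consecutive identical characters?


Looking for consecutive identical characters in 'bccabad':
  pos 0-1: 'b' vs 'c' -> different
  pos 1-2: 'c' vs 'c' -> MATCH ('cc')
  pos 2-3: 'c' vs 'a' -> different
  pos 3-4: 'a' vs 'b' -> different
  pos 4-5: 'b' vs 'a' -> different
  pos 5-6: 'a' vs 'd' -> different
Consecutive identical pairs: ['cc']
Count: 1

1


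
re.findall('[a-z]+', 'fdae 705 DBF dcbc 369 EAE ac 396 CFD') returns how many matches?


Pattern '[a-z]+' finds one or more lowercase letters.
Text: 'fdae 705 DBF dcbc 369 EAE ac 396 CFD'
Scanning for matches:
  Match 1: 'fdae'
  Match 2: 'dcbc'
  Match 3: 'ac'
Total matches: 3

3


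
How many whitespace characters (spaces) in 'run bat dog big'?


\s matches whitespace characters (spaces, tabs, etc.).
Text: 'run bat dog big'
This text has 4 words separated by spaces.
Number of spaces = number of words - 1 = 4 - 1 = 3

3


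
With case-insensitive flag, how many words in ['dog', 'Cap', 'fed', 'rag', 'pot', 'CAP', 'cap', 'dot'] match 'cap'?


Case-insensitive matching: compare each word's lowercase form to 'cap'.
  'dog' -> lower='dog' -> no
  'Cap' -> lower='cap' -> MATCH
  'fed' -> lower='fed' -> no
  'rag' -> lower='rag' -> no
  'pot' -> lower='pot' -> no
  'CAP' -> lower='cap' -> MATCH
  'cap' -> lower='cap' -> MATCH
  'dot' -> lower='dot' -> no
Matches: ['Cap', 'CAP', 'cap']
Count: 3

3


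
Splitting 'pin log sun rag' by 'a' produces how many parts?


Splitting by 'a' breaks the string at each occurrence of the separator.
Text: 'pin log sun rag'
Parts after split:
  Part 1: 'pin log sun r'
  Part 2: 'g'
Total parts: 2

2


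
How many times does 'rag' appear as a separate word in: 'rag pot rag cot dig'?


Scanning each word for exact match 'rag':
  Word 1: 'rag' -> MATCH
  Word 2: 'pot' -> no
  Word 3: 'rag' -> MATCH
  Word 4: 'cot' -> no
  Word 5: 'dig' -> no
Total matches: 2

2


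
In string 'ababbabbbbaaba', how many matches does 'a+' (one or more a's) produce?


Pattern 'a+' matches one or more consecutive a's.
String: 'ababbabbbbaaba'
Scanning for runs of a:
  Match 1: 'a' (length 1)
  Match 2: 'a' (length 1)
  Match 3: 'a' (length 1)
  Match 4: 'aa' (length 2)
  Match 5: 'a' (length 1)
Total matches: 5

5


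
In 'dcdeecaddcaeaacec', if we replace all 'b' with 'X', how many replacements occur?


re.sub('b', 'X', text) replaces every occurrence of 'b' with 'X'.
Text: 'dcdeecaddcaeaacec'
Scanning for 'b':
Total replacements: 0

0


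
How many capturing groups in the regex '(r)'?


To count capturing groups, count each '(' that starts a group.
Pattern: '(r)'
Walking through the pattern:
  Position 0: '(' -> group #1
Total capturing groups: 1

1


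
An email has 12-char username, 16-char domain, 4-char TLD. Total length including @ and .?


An email address has format: username@domain.tld
Username length: 12
'@' character: 1
Domain length: 16
'.' character: 1
TLD length: 4
Total = 12 + 1 + 16 + 1 + 4 = 34

34


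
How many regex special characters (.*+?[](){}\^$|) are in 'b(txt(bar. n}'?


Regex special characters are: . * + ? [ ] ( ) { } \ ^ $ |
Scanning 'b(txt(bar. n}':
  pos 1: '(' -> SPECIAL
  pos 5: '(' -> SPECIAL
  pos 9: '.' -> SPECIAL
  pos 12: '}' -> SPECIAL
Special chars found: ['(', '(', '.', '}']
Total: 4

4


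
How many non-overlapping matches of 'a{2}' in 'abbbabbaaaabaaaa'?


Pattern 'a{2}' matches exactly 2 consecutive a's (greedy, non-overlapping).
String: 'abbbabbaaaabaaaa'
Scanning for runs of a's:
  Run at pos 0: 'a' (length 1) -> 0 match(es)
  Run at pos 4: 'a' (length 1) -> 0 match(es)
  Run at pos 7: 'aaaa' (length 4) -> 2 match(es)
  Run at pos 12: 'aaaa' (length 4) -> 2 match(es)
Matches found: ['aa', 'aa', 'aa', 'aa']
Total: 4

4


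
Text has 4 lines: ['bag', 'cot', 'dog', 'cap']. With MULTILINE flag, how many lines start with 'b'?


With MULTILINE flag, ^ matches the start of each line.
Lines: ['bag', 'cot', 'dog', 'cap']
Checking which lines start with 'b':
  Line 1: 'bag' -> MATCH
  Line 2: 'cot' -> no
  Line 3: 'dog' -> no
  Line 4: 'cap' -> no
Matching lines: ['bag']
Count: 1

1


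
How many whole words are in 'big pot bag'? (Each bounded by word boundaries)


Word boundaries (\b) mark the start/end of each word.
Text: 'big pot bag'
Splitting by whitespace:
  Word 1: 'big'
  Word 2: 'pot'
  Word 3: 'bag'
Total whole words: 3

3


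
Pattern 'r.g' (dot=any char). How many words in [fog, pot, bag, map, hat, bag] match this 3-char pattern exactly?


Pattern 'r.g' means: starts with 'r', any single char, ends with 'g'.
Checking each word (must be exactly 3 chars):
  'fog' (len=3): no
  'pot' (len=3): no
  'bag' (len=3): no
  'map' (len=3): no
  'hat' (len=3): no
  'bag' (len=3): no
Matching words: []
Total: 0

0


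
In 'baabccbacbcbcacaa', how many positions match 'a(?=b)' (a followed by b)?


Lookahead 'a(?=b)' matches 'a' only when followed by 'b'.
String: 'baabccbacbcbcacaa'
Checking each position where char is 'a':
  pos 1: 'a' -> no (next='a')
  pos 2: 'a' -> MATCH (next='b')
  pos 7: 'a' -> no (next='c')
  pos 13: 'a' -> no (next='c')
  pos 15: 'a' -> no (next='a')
Matching positions: [2]
Count: 1

1


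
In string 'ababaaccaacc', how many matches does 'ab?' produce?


Pattern 'ab?' matches 'a' optionally followed by 'b'.
String: 'ababaaccaacc'
Scanning left to right for 'a' then checking next char:
  Match 1: 'ab' (a followed by b)
  Match 2: 'ab' (a followed by b)
  Match 3: 'a' (a not followed by b)
  Match 4: 'a' (a not followed by b)
  Match 5: 'a' (a not followed by b)
  Match 6: 'a' (a not followed by b)
Total matches: 6

6


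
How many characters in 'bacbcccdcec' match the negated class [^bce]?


Negated class [^bce] matches any char NOT in {b, c, e}
Scanning 'bacbcccdcec':
  pos 0: 'b' -> no (excluded)
  pos 1: 'a' -> MATCH
  pos 2: 'c' -> no (excluded)
  pos 3: 'b' -> no (excluded)
  pos 4: 'c' -> no (excluded)
  pos 5: 'c' -> no (excluded)
  pos 6: 'c' -> no (excluded)
  pos 7: 'd' -> MATCH
  pos 8: 'c' -> no (excluded)
  pos 9: 'e' -> no (excluded)
  pos 10: 'c' -> no (excluded)
Total matches: 2

2


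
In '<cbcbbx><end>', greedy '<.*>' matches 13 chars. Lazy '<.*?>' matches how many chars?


Greedy '<.*>' tries to match as MUCH as possible.
Lazy '<.*?>' tries to match as LITTLE as possible.

String: '<cbcbbx><end>'
Greedy '<.*>' starts at first '<' and extends to the LAST '>': '<cbcbbx><end>' (13 chars)
Lazy '<.*?>' starts at first '<' and stops at the FIRST '>': '<cbcbbx>' (8 chars)

8


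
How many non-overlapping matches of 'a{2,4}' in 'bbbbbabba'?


Pattern 'a{2,4}' matches between 2 and 4 consecutive a's (greedy).
String: 'bbbbbabba'
Finding runs of a's and applying greedy matching:
  Run at pos 5: 'a' (length 1)
  Run at pos 8: 'a' (length 1)
Matches: []
Count: 0

0


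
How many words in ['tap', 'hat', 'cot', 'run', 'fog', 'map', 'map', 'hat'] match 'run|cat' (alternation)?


Alternation 'run|cat' matches either 'run' or 'cat'.
Checking each word:
  'tap' -> no
  'hat' -> no
  'cot' -> no
  'run' -> MATCH
  'fog' -> no
  'map' -> no
  'map' -> no
  'hat' -> no
Matches: ['run']
Count: 1

1


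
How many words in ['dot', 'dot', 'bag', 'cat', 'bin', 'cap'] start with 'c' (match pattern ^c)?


Pattern ^c anchors to start of word. Check which words begin with 'c':
  'dot' -> no
  'dot' -> no
  'bag' -> no
  'cat' -> MATCH (starts with 'c')
  'bin' -> no
  'cap' -> MATCH (starts with 'c')
Matching words: ['cat', 'cap']
Count: 2

2


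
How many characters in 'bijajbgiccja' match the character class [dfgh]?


Character class [dfgh] matches any of: {d, f, g, h}
Scanning string 'bijajbgiccja' character by character:
  pos 0: 'b' -> no
  pos 1: 'i' -> no
  pos 2: 'j' -> no
  pos 3: 'a' -> no
  pos 4: 'j' -> no
  pos 5: 'b' -> no
  pos 6: 'g' -> MATCH
  pos 7: 'i' -> no
  pos 8: 'c' -> no
  pos 9: 'c' -> no
  pos 10: 'j' -> no
  pos 11: 'a' -> no
Total matches: 1

1


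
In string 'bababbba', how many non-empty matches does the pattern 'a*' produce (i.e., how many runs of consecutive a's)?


Pattern 'a*' matches zero or more a's. We want non-empty runs of consecutive a's.
String: 'bababbba'
Walking through the string to find runs of a's:
  Run 1: positions 1-1 -> 'a'
  Run 2: positions 3-3 -> 'a'
  Run 3: positions 7-7 -> 'a'
Non-empty runs found: ['a', 'a', 'a']
Count: 3

3


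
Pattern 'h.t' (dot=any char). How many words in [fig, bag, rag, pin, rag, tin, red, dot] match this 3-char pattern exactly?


Pattern 'h.t' means: starts with 'h', any single char, ends with 't'.
Checking each word (must be exactly 3 chars):
  'fig' (len=3): no
  'bag' (len=3): no
  'rag' (len=3): no
  'pin' (len=3): no
  'rag' (len=3): no
  'tin' (len=3): no
  'red' (len=3): no
  'dot' (len=3): no
Matching words: []
Total: 0

0


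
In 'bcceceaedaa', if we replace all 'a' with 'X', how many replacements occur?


re.sub('a', 'X', text) replaces every occurrence of 'a' with 'X'.
Text: 'bcceceaedaa'
Scanning for 'a':
  pos 6: 'a' -> replacement #1
  pos 9: 'a' -> replacement #2
  pos 10: 'a' -> replacement #3
Total replacements: 3

3


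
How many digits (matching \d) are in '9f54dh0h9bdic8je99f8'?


\d matches any digit 0-9.
Scanning '9f54dh0h9bdic8je99f8':
  pos 0: '9' -> DIGIT
  pos 2: '5' -> DIGIT
  pos 3: '4' -> DIGIT
  pos 6: '0' -> DIGIT
  pos 8: '9' -> DIGIT
  pos 13: '8' -> DIGIT
  pos 16: '9' -> DIGIT
  pos 17: '9' -> DIGIT
  pos 19: '8' -> DIGIT
Digits found: ['9', '5', '4', '0', '9', '8', '9', '9', '8']
Total: 9

9


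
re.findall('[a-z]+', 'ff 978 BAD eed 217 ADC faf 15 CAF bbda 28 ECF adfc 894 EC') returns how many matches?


Pattern '[a-z]+' finds one or more lowercase letters.
Text: 'ff 978 BAD eed 217 ADC faf 15 CAF bbda 28 ECF adfc 894 EC'
Scanning for matches:
  Match 1: 'ff'
  Match 2: 'eed'
  Match 3: 'faf'
  Match 4: 'bbda'
  Match 5: 'adfc'
Total matches: 5

5


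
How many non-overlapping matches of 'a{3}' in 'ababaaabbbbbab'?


Pattern 'a{3}' matches exactly 3 consecutive a's (greedy, non-overlapping).
String: 'ababaaabbbbbab'
Scanning for runs of a's:
  Run at pos 0: 'a' (length 1) -> 0 match(es)
  Run at pos 2: 'a' (length 1) -> 0 match(es)
  Run at pos 4: 'aaa' (length 3) -> 1 match(es)
  Run at pos 12: 'a' (length 1) -> 0 match(es)
Matches found: ['aaa']
Total: 1

1


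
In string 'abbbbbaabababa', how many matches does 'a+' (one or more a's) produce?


Pattern 'a+' matches one or more consecutive a's.
String: 'abbbbbaabababa'
Scanning for runs of a:
  Match 1: 'a' (length 1)
  Match 2: 'aa' (length 2)
  Match 3: 'a' (length 1)
  Match 4: 'a' (length 1)
  Match 5: 'a' (length 1)
Total matches: 5

5


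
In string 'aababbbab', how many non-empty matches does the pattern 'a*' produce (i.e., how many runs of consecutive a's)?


Pattern 'a*' matches zero or more a's. We want non-empty runs of consecutive a's.
String: 'aababbbab'
Walking through the string to find runs of a's:
  Run 1: positions 0-1 -> 'aa'
  Run 2: positions 3-3 -> 'a'
  Run 3: positions 7-7 -> 'a'
Non-empty runs found: ['aa', 'a', 'a']
Count: 3

3


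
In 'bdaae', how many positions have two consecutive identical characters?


Looking for consecutive identical characters in 'bdaae':
  pos 0-1: 'b' vs 'd' -> different
  pos 1-2: 'd' vs 'a' -> different
  pos 2-3: 'a' vs 'a' -> MATCH ('aa')
  pos 3-4: 'a' vs 'e' -> different
Consecutive identical pairs: ['aa']
Count: 1

1


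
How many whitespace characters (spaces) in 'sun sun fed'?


\s matches whitespace characters (spaces, tabs, etc.).
Text: 'sun sun fed'
This text has 3 words separated by spaces.
Number of spaces = number of words - 1 = 3 - 1 = 2

2


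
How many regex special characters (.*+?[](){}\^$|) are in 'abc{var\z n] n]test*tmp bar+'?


Regex special characters are: . * + ? [ ] ( ) { } \ ^ $ |
Scanning 'abc{var\z n] n]test*tmp bar+':
  pos 3: '{' -> SPECIAL
  pos 7: '\' -> SPECIAL
  pos 11: ']' -> SPECIAL
  pos 14: ']' -> SPECIAL
  pos 19: '*' -> SPECIAL
  pos 27: '+' -> SPECIAL
Special chars found: ['{', '\\', ']', ']', '*', '+']
Total: 6

6


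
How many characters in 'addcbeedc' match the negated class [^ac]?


Negated class [^ac] matches any char NOT in {a, c}
Scanning 'addcbeedc':
  pos 0: 'a' -> no (excluded)
  pos 1: 'd' -> MATCH
  pos 2: 'd' -> MATCH
  pos 3: 'c' -> no (excluded)
  pos 4: 'b' -> MATCH
  pos 5: 'e' -> MATCH
  pos 6: 'e' -> MATCH
  pos 7: 'd' -> MATCH
  pos 8: 'c' -> no (excluded)
Total matches: 6

6


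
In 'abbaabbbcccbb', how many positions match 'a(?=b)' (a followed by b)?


Lookahead 'a(?=b)' matches 'a' only when followed by 'b'.
String: 'abbaabbbcccbb'
Checking each position where char is 'a':
  pos 0: 'a' -> MATCH (next='b')
  pos 3: 'a' -> no (next='a')
  pos 4: 'a' -> MATCH (next='b')
Matching positions: [0, 4]
Count: 2

2


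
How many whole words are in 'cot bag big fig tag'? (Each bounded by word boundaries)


Word boundaries (\b) mark the start/end of each word.
Text: 'cot bag big fig tag'
Splitting by whitespace:
  Word 1: 'cot'
  Word 2: 'bag'
  Word 3: 'big'
  Word 4: 'fig'
  Word 5: 'tag'
Total whole words: 5

5


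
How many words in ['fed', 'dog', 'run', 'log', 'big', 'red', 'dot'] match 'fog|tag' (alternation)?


Alternation 'fog|tag' matches either 'fog' or 'tag'.
Checking each word:
  'fed' -> no
  'dog' -> no
  'run' -> no
  'log' -> no
  'big' -> no
  'red' -> no
  'dot' -> no
Matches: []
Count: 0

0


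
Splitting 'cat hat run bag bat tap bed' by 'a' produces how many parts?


Splitting by 'a' breaks the string at each occurrence of the separator.
Text: 'cat hat run bag bat tap bed'
Parts after split:
  Part 1: 'c'
  Part 2: 't h'
  Part 3: 't run b'
  Part 4: 'g b'
  Part 5: 't t'
  Part 6: 'p bed'
Total parts: 6

6


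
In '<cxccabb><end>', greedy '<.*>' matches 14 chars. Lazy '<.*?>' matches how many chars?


Greedy '<.*>' tries to match as MUCH as possible.
Lazy '<.*?>' tries to match as LITTLE as possible.

String: '<cxccabb><end>'
Greedy '<.*>' starts at first '<' and extends to the LAST '>': '<cxccabb><end>' (14 chars)
Lazy '<.*?>' starts at first '<' and stops at the FIRST '>': '<cxccabb>' (9 chars)

9


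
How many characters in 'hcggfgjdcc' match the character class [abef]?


Character class [abef] matches any of: {a, b, e, f}
Scanning string 'hcggfgjdcc' character by character:
  pos 0: 'h' -> no
  pos 1: 'c' -> no
  pos 2: 'g' -> no
  pos 3: 'g' -> no
  pos 4: 'f' -> MATCH
  pos 5: 'g' -> no
  pos 6: 'j' -> no
  pos 7: 'd' -> no
  pos 8: 'c' -> no
  pos 9: 'c' -> no
Total matches: 1

1


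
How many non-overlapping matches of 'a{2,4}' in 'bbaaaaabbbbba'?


Pattern 'a{2,4}' matches between 2 and 4 consecutive a's (greedy).
String: 'bbaaaaabbbbba'
Finding runs of a's and applying greedy matching:
  Run at pos 2: 'aaaaa' (length 5)
  Run at pos 12: 'a' (length 1)
Matches: ['aaaa']
Count: 1

1


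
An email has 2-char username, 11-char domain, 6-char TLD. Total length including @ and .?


An email address has format: username@domain.tld
Username length: 2
'@' character: 1
Domain length: 11
'.' character: 1
TLD length: 6
Total = 2 + 1 + 11 + 1 + 6 = 21

21


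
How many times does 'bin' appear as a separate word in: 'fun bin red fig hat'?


Scanning each word for exact match 'bin':
  Word 1: 'fun' -> no
  Word 2: 'bin' -> MATCH
  Word 3: 'red' -> no
  Word 4: 'fig' -> no
  Word 5: 'hat' -> no
Total matches: 1

1


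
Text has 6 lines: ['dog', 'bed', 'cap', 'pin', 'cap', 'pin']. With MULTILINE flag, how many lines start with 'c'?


With MULTILINE flag, ^ matches the start of each line.
Lines: ['dog', 'bed', 'cap', 'pin', 'cap', 'pin']
Checking which lines start with 'c':
  Line 1: 'dog' -> no
  Line 2: 'bed' -> no
  Line 3: 'cap' -> MATCH
  Line 4: 'pin' -> no
  Line 5: 'cap' -> MATCH
  Line 6: 'pin' -> no
Matching lines: ['cap', 'cap']
Count: 2

2


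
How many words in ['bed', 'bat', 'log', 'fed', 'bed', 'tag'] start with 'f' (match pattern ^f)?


Pattern ^f anchors to start of word. Check which words begin with 'f':
  'bed' -> no
  'bat' -> no
  'log' -> no
  'fed' -> MATCH (starts with 'f')
  'bed' -> no
  'tag' -> no
Matching words: ['fed']
Count: 1

1


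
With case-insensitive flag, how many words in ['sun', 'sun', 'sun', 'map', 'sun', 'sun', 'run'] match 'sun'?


Case-insensitive matching: compare each word's lowercase form to 'sun'.
  'sun' -> lower='sun' -> MATCH
  'sun' -> lower='sun' -> MATCH
  'sun' -> lower='sun' -> MATCH
  'map' -> lower='map' -> no
  'sun' -> lower='sun' -> MATCH
  'sun' -> lower='sun' -> MATCH
  'run' -> lower='run' -> no
Matches: ['sun', 'sun', 'sun', 'sun', 'sun']
Count: 5

5


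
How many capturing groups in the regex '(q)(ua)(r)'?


To count capturing groups, count each '(' that starts a group.
Pattern: '(q)(ua)(r)'
Walking through the pattern:
  Position 0: '(' -> group #1
  Position 3: '(' -> group #2
  Position 7: '(' -> group #3
Total capturing groups: 3

3


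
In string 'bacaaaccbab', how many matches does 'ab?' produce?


Pattern 'ab?' matches 'a' optionally followed by 'b'.
String: 'bacaaaccbab'
Scanning left to right for 'a' then checking next char:
  Match 1: 'a' (a not followed by b)
  Match 2: 'a' (a not followed by b)
  Match 3: 'a' (a not followed by b)
  Match 4: 'a' (a not followed by b)
  Match 5: 'ab' (a followed by b)
Total matches: 5

5


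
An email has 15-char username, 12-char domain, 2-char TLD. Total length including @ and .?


An email address has format: username@domain.tld
Username length: 15
'@' character: 1
Domain length: 12
'.' character: 1
TLD length: 2
Total = 15 + 1 + 12 + 1 + 2 = 31

31


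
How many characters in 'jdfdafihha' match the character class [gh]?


Character class [gh] matches any of: {g, h}
Scanning string 'jdfdafihha' character by character:
  pos 0: 'j' -> no
  pos 1: 'd' -> no
  pos 2: 'f' -> no
  pos 3: 'd' -> no
  pos 4: 'a' -> no
  pos 5: 'f' -> no
  pos 6: 'i' -> no
  pos 7: 'h' -> MATCH
  pos 8: 'h' -> MATCH
  pos 9: 'a' -> no
Total matches: 2

2


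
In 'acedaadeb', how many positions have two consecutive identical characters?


Looking for consecutive identical characters in 'acedaadeb':
  pos 0-1: 'a' vs 'c' -> different
  pos 1-2: 'c' vs 'e' -> different
  pos 2-3: 'e' vs 'd' -> different
  pos 3-4: 'd' vs 'a' -> different
  pos 4-5: 'a' vs 'a' -> MATCH ('aa')
  pos 5-6: 'a' vs 'd' -> different
  pos 6-7: 'd' vs 'e' -> different
  pos 7-8: 'e' vs 'b' -> different
Consecutive identical pairs: ['aa']
Count: 1

1


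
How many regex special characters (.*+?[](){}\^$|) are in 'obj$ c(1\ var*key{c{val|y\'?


Regex special characters are: . * + ? [ ] ( ) { } \ ^ $ |
Scanning 'obj$ c(1\ var*key{c{val|y\':
  pos 3: '$' -> SPECIAL
  pos 6: '(' -> SPECIAL
  pos 8: '\' -> SPECIAL
  pos 13: '*' -> SPECIAL
  pos 17: '{' -> SPECIAL
  pos 19: '{' -> SPECIAL
  pos 23: '|' -> SPECIAL
  pos 25: '\' -> SPECIAL
Special chars found: ['$', '(', '\\', '*', '{', '{', '|', '\\']
Total: 8

8


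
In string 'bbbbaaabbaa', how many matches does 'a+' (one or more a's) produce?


Pattern 'a+' matches one or more consecutive a's.
String: 'bbbbaaabbaa'
Scanning for runs of a:
  Match 1: 'aaa' (length 3)
  Match 2: 'aa' (length 2)
Total matches: 2

2


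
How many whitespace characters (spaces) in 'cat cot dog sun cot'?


\s matches whitespace characters (spaces, tabs, etc.).
Text: 'cat cot dog sun cot'
This text has 5 words separated by spaces.
Number of spaces = number of words - 1 = 5 - 1 = 4

4


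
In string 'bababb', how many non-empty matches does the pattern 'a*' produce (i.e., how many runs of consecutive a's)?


Pattern 'a*' matches zero or more a's. We want non-empty runs of consecutive a's.
String: 'bababb'
Walking through the string to find runs of a's:
  Run 1: positions 1-1 -> 'a'
  Run 2: positions 3-3 -> 'a'
Non-empty runs found: ['a', 'a']
Count: 2

2


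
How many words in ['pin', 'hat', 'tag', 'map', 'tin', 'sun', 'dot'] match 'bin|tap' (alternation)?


Alternation 'bin|tap' matches either 'bin' or 'tap'.
Checking each word:
  'pin' -> no
  'hat' -> no
  'tag' -> no
  'map' -> no
  'tin' -> no
  'sun' -> no
  'dot' -> no
Matches: []
Count: 0

0


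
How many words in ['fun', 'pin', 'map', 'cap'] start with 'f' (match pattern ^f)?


Pattern ^f anchors to start of word. Check which words begin with 'f':
  'fun' -> MATCH (starts with 'f')
  'pin' -> no
  'map' -> no
  'cap' -> no
Matching words: ['fun']
Count: 1

1


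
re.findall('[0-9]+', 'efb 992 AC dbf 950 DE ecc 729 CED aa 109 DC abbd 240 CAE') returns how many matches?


Pattern '[0-9]+' finds one or more digits.
Text: 'efb 992 AC dbf 950 DE ecc 729 CED aa 109 DC abbd 240 CAE'
Scanning for matches:
  Match 1: '992'
  Match 2: '950'
  Match 3: '729'
  Match 4: '109'
  Match 5: '240'
Total matches: 5

5


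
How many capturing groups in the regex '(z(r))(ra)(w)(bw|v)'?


To count capturing groups, count each '(' that starts a group.
Pattern: '(z(r))(ra)(w)(bw|v)'
Walking through the pattern:
  Position 0: '(' -> group #1
  Position 2: '(' -> group #2
  Position 6: '(' -> group #3
  Position 10: '(' -> group #4
  Position 13: '(' -> group #5
Total capturing groups: 5

5


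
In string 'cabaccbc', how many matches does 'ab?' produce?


Pattern 'ab?' matches 'a' optionally followed by 'b'.
String: 'cabaccbc'
Scanning left to right for 'a' then checking next char:
  Match 1: 'ab' (a followed by b)
  Match 2: 'a' (a not followed by b)
Total matches: 2

2


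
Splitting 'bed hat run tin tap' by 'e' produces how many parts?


Splitting by 'e' breaks the string at each occurrence of the separator.
Text: 'bed hat run tin tap'
Parts after split:
  Part 1: 'b'
  Part 2: 'd hat run tin tap'
Total parts: 2

2


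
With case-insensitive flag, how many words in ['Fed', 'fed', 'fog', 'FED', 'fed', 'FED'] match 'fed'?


Case-insensitive matching: compare each word's lowercase form to 'fed'.
  'Fed' -> lower='fed' -> MATCH
  'fed' -> lower='fed' -> MATCH
  'fog' -> lower='fog' -> no
  'FED' -> lower='fed' -> MATCH
  'fed' -> lower='fed' -> MATCH
  'FED' -> lower='fed' -> MATCH
Matches: ['Fed', 'fed', 'FED', 'fed', 'FED']
Count: 5

5


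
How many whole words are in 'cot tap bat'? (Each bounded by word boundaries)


Word boundaries (\b) mark the start/end of each word.
Text: 'cot tap bat'
Splitting by whitespace:
  Word 1: 'cot'
  Word 2: 'tap'
  Word 3: 'bat'
Total whole words: 3

3


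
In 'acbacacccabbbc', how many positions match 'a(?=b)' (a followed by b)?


Lookahead 'a(?=b)' matches 'a' only when followed by 'b'.
String: 'acbacacccabbbc'
Checking each position where char is 'a':
  pos 0: 'a' -> no (next='c')
  pos 3: 'a' -> no (next='c')
  pos 5: 'a' -> no (next='c')
  pos 9: 'a' -> MATCH (next='b')
Matching positions: [9]
Count: 1

1


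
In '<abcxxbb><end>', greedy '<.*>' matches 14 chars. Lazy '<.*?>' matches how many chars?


Greedy '<.*>' tries to match as MUCH as possible.
Lazy '<.*?>' tries to match as LITTLE as possible.

String: '<abcxxbb><end>'
Greedy '<.*>' starts at first '<' and extends to the LAST '>': '<abcxxbb><end>' (14 chars)
Lazy '<.*?>' starts at first '<' and stops at the FIRST '>': '<abcxxbb>' (9 chars)

9


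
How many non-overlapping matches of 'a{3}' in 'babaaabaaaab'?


Pattern 'a{3}' matches exactly 3 consecutive a's (greedy, non-overlapping).
String: 'babaaabaaaab'
Scanning for runs of a's:
  Run at pos 1: 'a' (length 1) -> 0 match(es)
  Run at pos 3: 'aaa' (length 3) -> 1 match(es)
  Run at pos 7: 'aaaa' (length 4) -> 1 match(es)
Matches found: ['aaa', 'aaa']
Total: 2

2


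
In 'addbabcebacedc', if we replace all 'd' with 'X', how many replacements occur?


re.sub('d', 'X', text) replaces every occurrence of 'd' with 'X'.
Text: 'addbabcebacedc'
Scanning for 'd':
  pos 1: 'd' -> replacement #1
  pos 2: 'd' -> replacement #2
  pos 12: 'd' -> replacement #3
Total replacements: 3

3


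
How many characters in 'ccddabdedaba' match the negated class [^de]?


Negated class [^de] matches any char NOT in {d, e}
Scanning 'ccddabdedaba':
  pos 0: 'c' -> MATCH
  pos 1: 'c' -> MATCH
  pos 2: 'd' -> no (excluded)
  pos 3: 'd' -> no (excluded)
  pos 4: 'a' -> MATCH
  pos 5: 'b' -> MATCH
  pos 6: 'd' -> no (excluded)
  pos 7: 'e' -> no (excluded)
  pos 8: 'd' -> no (excluded)
  pos 9: 'a' -> MATCH
  pos 10: 'b' -> MATCH
  pos 11: 'a' -> MATCH
Total matches: 7

7


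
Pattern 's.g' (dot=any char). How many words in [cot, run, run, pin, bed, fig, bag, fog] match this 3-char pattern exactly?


Pattern 's.g' means: starts with 's', any single char, ends with 'g'.
Checking each word (must be exactly 3 chars):
  'cot' (len=3): no
  'run' (len=3): no
  'run' (len=3): no
  'pin' (len=3): no
  'bed' (len=3): no
  'fig' (len=3): no
  'bag' (len=3): no
  'fog' (len=3): no
Matching words: []
Total: 0

0


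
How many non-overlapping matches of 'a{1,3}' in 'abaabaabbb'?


Pattern 'a{1,3}' matches between 1 and 3 consecutive a's (greedy).
String: 'abaabaabbb'
Finding runs of a's and applying greedy matching:
  Run at pos 0: 'a' (length 1)
  Run at pos 2: 'aa' (length 2)
  Run at pos 5: 'aa' (length 2)
Matches: ['a', 'aa', 'aa']
Count: 3

3


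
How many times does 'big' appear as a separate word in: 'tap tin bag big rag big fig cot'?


Scanning each word for exact match 'big':
  Word 1: 'tap' -> no
  Word 2: 'tin' -> no
  Word 3: 'bag' -> no
  Word 4: 'big' -> MATCH
  Word 5: 'rag' -> no
  Word 6: 'big' -> MATCH
  Word 7: 'fig' -> no
  Word 8: 'cot' -> no
Total matches: 2

2


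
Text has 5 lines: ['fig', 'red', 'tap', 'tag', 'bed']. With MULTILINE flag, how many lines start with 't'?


With MULTILINE flag, ^ matches the start of each line.
Lines: ['fig', 'red', 'tap', 'tag', 'bed']
Checking which lines start with 't':
  Line 1: 'fig' -> no
  Line 2: 'red' -> no
  Line 3: 'tap' -> MATCH
  Line 4: 'tag' -> MATCH
  Line 5: 'bed' -> no
Matching lines: ['tap', 'tag']
Count: 2

2


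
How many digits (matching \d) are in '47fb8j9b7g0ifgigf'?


\d matches any digit 0-9.
Scanning '47fb8j9b7g0ifgigf':
  pos 0: '4' -> DIGIT
  pos 1: '7' -> DIGIT
  pos 4: '8' -> DIGIT
  pos 6: '9' -> DIGIT
  pos 8: '7' -> DIGIT
  pos 10: '0' -> DIGIT
Digits found: ['4', '7', '8', '9', '7', '0']
Total: 6

6


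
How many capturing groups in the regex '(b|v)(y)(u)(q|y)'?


To count capturing groups, count each '(' that starts a group.
Pattern: '(b|v)(y)(u)(q|y)'
Walking through the pattern:
  Position 0: '(' -> group #1
  Position 5: '(' -> group #2
  Position 8: '(' -> group #3
  Position 11: '(' -> group #4
Total capturing groups: 4

4


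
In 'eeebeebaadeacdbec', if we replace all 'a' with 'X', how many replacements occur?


re.sub('a', 'X', text) replaces every occurrence of 'a' with 'X'.
Text: 'eeebeebaadeacdbec'
Scanning for 'a':
  pos 7: 'a' -> replacement #1
  pos 8: 'a' -> replacement #2
  pos 11: 'a' -> replacement #3
Total replacements: 3

3


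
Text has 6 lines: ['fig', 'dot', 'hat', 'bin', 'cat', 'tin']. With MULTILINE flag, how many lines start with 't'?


With MULTILINE flag, ^ matches the start of each line.
Lines: ['fig', 'dot', 'hat', 'bin', 'cat', 'tin']
Checking which lines start with 't':
  Line 1: 'fig' -> no
  Line 2: 'dot' -> no
  Line 3: 'hat' -> no
  Line 4: 'bin' -> no
  Line 5: 'cat' -> no
  Line 6: 'tin' -> MATCH
Matching lines: ['tin']
Count: 1

1


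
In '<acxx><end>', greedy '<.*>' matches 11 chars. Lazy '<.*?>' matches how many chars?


Greedy '<.*>' tries to match as MUCH as possible.
Lazy '<.*?>' tries to match as LITTLE as possible.

String: '<acxx><end>'
Greedy '<.*>' starts at first '<' and extends to the LAST '>': '<acxx><end>' (11 chars)
Lazy '<.*?>' starts at first '<' and stops at the FIRST '>': '<acxx>' (6 chars)

6


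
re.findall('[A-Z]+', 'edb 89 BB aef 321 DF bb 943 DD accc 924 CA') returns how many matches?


Pattern '[A-Z]+' finds one or more uppercase letters.
Text: 'edb 89 BB aef 321 DF bb 943 DD accc 924 CA'
Scanning for matches:
  Match 1: 'BB'
  Match 2: 'DF'
  Match 3: 'DD'
  Match 4: 'CA'
Total matches: 4

4


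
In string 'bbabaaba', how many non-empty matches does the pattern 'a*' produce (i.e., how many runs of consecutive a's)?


Pattern 'a*' matches zero or more a's. We want non-empty runs of consecutive a's.
String: 'bbabaaba'
Walking through the string to find runs of a's:
  Run 1: positions 2-2 -> 'a'
  Run 2: positions 4-5 -> 'aa'
  Run 3: positions 7-7 -> 'a'
Non-empty runs found: ['a', 'aa', 'a']
Count: 3

3


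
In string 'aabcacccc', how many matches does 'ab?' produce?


Pattern 'ab?' matches 'a' optionally followed by 'b'.
String: 'aabcacccc'
Scanning left to right for 'a' then checking next char:
  Match 1: 'a' (a not followed by b)
  Match 2: 'ab' (a followed by b)
  Match 3: 'a' (a not followed by b)
Total matches: 3

3


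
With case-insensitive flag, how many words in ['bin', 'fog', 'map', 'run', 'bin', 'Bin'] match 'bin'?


Case-insensitive matching: compare each word's lowercase form to 'bin'.
  'bin' -> lower='bin' -> MATCH
  'fog' -> lower='fog' -> no
  'map' -> lower='map' -> no
  'run' -> lower='run' -> no
  'bin' -> lower='bin' -> MATCH
  'Bin' -> lower='bin' -> MATCH
Matches: ['bin', 'bin', 'Bin']
Count: 3

3


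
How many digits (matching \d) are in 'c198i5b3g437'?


\d matches any digit 0-9.
Scanning 'c198i5b3g437':
  pos 1: '1' -> DIGIT
  pos 2: '9' -> DIGIT
  pos 3: '8' -> DIGIT
  pos 5: '5' -> DIGIT
  pos 7: '3' -> DIGIT
  pos 9: '4' -> DIGIT
  pos 10: '3' -> DIGIT
  pos 11: '7' -> DIGIT
Digits found: ['1', '9', '8', '5', '3', '4', '3', '7']
Total: 8

8


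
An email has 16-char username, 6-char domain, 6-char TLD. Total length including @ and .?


An email address has format: username@domain.tld
Username length: 16
'@' character: 1
Domain length: 6
'.' character: 1
TLD length: 6
Total = 16 + 1 + 6 + 1 + 6 = 30

30


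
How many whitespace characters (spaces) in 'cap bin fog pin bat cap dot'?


\s matches whitespace characters (spaces, tabs, etc.).
Text: 'cap bin fog pin bat cap dot'
This text has 7 words separated by spaces.
Number of spaces = number of words - 1 = 7 - 1 = 6

6


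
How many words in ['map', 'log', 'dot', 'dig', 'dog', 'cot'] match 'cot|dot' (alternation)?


Alternation 'cot|dot' matches either 'cot' or 'dot'.
Checking each word:
  'map' -> no
  'log' -> no
  'dot' -> MATCH
  'dig' -> no
  'dog' -> no
  'cot' -> MATCH
Matches: ['dot', 'cot']
Count: 2

2


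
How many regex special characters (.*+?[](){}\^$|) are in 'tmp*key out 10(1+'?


Regex special characters are: . * + ? [ ] ( ) { } \ ^ $ |
Scanning 'tmp*key out 10(1+':
  pos 3: '*' -> SPECIAL
  pos 14: '(' -> SPECIAL
  pos 16: '+' -> SPECIAL
Special chars found: ['*', '(', '+']
Total: 3

3


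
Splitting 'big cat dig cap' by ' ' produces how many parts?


Splitting by ' ' breaks the string at each occurrence of the separator.
Text: 'big cat dig cap'
Parts after split:
  Part 1: 'big'
  Part 2: 'cat'
  Part 3: 'dig'
  Part 4: 'cap'
Total parts: 4

4


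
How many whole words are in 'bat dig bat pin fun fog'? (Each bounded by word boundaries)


Word boundaries (\b) mark the start/end of each word.
Text: 'bat dig bat pin fun fog'
Splitting by whitespace:
  Word 1: 'bat'
  Word 2: 'dig'
  Word 3: 'bat'
  Word 4: 'pin'
  Word 5: 'fun'
  Word 6: 'fog'
Total whole words: 6

6


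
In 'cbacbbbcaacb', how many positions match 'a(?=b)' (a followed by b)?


Lookahead 'a(?=b)' matches 'a' only when followed by 'b'.
String: 'cbacbbbcaacb'
Checking each position where char is 'a':
  pos 2: 'a' -> no (next='c')
  pos 8: 'a' -> no (next='a')
  pos 9: 'a' -> no (next='c')
Matching positions: []
Count: 0

0


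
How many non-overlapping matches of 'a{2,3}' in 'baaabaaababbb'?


Pattern 'a{2,3}' matches between 2 and 3 consecutive a's (greedy).
String: 'baaabaaababbb'
Finding runs of a's and applying greedy matching:
  Run at pos 1: 'aaa' (length 3)
  Run at pos 5: 'aaa' (length 3)
  Run at pos 9: 'a' (length 1)
Matches: ['aaa', 'aaa']
Count: 2

2


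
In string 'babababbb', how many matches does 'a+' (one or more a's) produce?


Pattern 'a+' matches one or more consecutive a's.
String: 'babababbb'
Scanning for runs of a:
  Match 1: 'a' (length 1)
  Match 2: 'a' (length 1)
  Match 3: 'a' (length 1)
Total matches: 3

3


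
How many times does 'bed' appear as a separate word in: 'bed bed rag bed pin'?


Scanning each word for exact match 'bed':
  Word 1: 'bed' -> MATCH
  Word 2: 'bed' -> MATCH
  Word 3: 'rag' -> no
  Word 4: 'bed' -> MATCH
  Word 5: 'pin' -> no
Total matches: 3

3


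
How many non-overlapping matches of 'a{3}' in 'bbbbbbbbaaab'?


Pattern 'a{3}' matches exactly 3 consecutive a's (greedy, non-overlapping).
String: 'bbbbbbbbaaab'
Scanning for runs of a's:
  Run at pos 8: 'aaa' (length 3) -> 1 match(es)
Matches found: ['aaa']
Total: 1

1


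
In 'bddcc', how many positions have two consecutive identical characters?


Looking for consecutive identical characters in 'bddcc':
  pos 0-1: 'b' vs 'd' -> different
  pos 1-2: 'd' vs 'd' -> MATCH ('dd')
  pos 2-3: 'd' vs 'c' -> different
  pos 3-4: 'c' vs 'c' -> MATCH ('cc')
Consecutive identical pairs: ['dd', 'cc']
Count: 2

2


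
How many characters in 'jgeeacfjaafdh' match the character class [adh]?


Character class [adh] matches any of: {a, d, h}
Scanning string 'jgeeacfjaafdh' character by character:
  pos 0: 'j' -> no
  pos 1: 'g' -> no
  pos 2: 'e' -> no
  pos 3: 'e' -> no
  pos 4: 'a' -> MATCH
  pos 5: 'c' -> no
  pos 6: 'f' -> no
  pos 7: 'j' -> no
  pos 8: 'a' -> MATCH
  pos 9: 'a' -> MATCH
  pos 10: 'f' -> no
  pos 11: 'd' -> MATCH
  pos 12: 'h' -> MATCH
Total matches: 5

5


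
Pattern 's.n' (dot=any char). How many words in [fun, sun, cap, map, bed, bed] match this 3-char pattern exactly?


Pattern 's.n' means: starts with 's', any single char, ends with 'n'.
Checking each word (must be exactly 3 chars):
  'fun' (len=3): no
  'sun' (len=3): MATCH
  'cap' (len=3): no
  'map' (len=3): no
  'bed' (len=3): no
  'bed' (len=3): no
Matching words: ['sun']
Total: 1

1


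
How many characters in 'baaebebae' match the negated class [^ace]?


Negated class [^ace] matches any char NOT in {a, c, e}
Scanning 'baaebebae':
  pos 0: 'b' -> MATCH
  pos 1: 'a' -> no (excluded)
  pos 2: 'a' -> no (excluded)
  pos 3: 'e' -> no (excluded)
  pos 4: 'b' -> MATCH
  pos 5: 'e' -> no (excluded)
  pos 6: 'b' -> MATCH
  pos 7: 'a' -> no (excluded)
  pos 8: 'e' -> no (excluded)
Total matches: 3

3


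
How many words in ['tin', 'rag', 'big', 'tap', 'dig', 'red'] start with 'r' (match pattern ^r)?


Pattern ^r anchors to start of word. Check which words begin with 'r':
  'tin' -> no
  'rag' -> MATCH (starts with 'r')
  'big' -> no
  'tap' -> no
  'dig' -> no
  'red' -> MATCH (starts with 'r')
Matching words: ['rag', 'red']
Count: 2

2


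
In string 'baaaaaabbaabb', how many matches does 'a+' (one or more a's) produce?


Pattern 'a+' matches one or more consecutive a's.
String: 'baaaaaabbaabb'
Scanning for runs of a:
  Match 1: 'aaaaaa' (length 6)
  Match 2: 'aa' (length 2)
Total matches: 2

2


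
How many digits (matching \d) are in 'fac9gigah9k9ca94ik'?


\d matches any digit 0-9.
Scanning 'fac9gigah9k9ca94ik':
  pos 3: '9' -> DIGIT
  pos 9: '9' -> DIGIT
  pos 11: '9' -> DIGIT
  pos 14: '9' -> DIGIT
  pos 15: '4' -> DIGIT
Digits found: ['9', '9', '9', '9', '4']
Total: 5

5


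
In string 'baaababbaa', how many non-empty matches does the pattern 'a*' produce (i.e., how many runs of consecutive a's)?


Pattern 'a*' matches zero or more a's. We want non-empty runs of consecutive a's.
String: 'baaababbaa'
Walking through the string to find runs of a's:
  Run 1: positions 1-3 -> 'aaa'
  Run 2: positions 5-5 -> 'a'
  Run 3: positions 8-9 -> 'aa'
Non-empty runs found: ['aaa', 'a', 'aa']
Count: 3

3


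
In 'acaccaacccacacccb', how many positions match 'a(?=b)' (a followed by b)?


Lookahead 'a(?=b)' matches 'a' only when followed by 'b'.
String: 'acaccaacccacacccb'
Checking each position where char is 'a':
  pos 0: 'a' -> no (next='c')
  pos 2: 'a' -> no (next='c')
  pos 5: 'a' -> no (next='a')
  pos 6: 'a' -> no (next='c')
  pos 10: 'a' -> no (next='c')
  pos 12: 'a' -> no (next='c')
Matching positions: []
Count: 0

0


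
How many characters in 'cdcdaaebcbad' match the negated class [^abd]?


Negated class [^abd] matches any char NOT in {a, b, d}
Scanning 'cdcdaaebcbad':
  pos 0: 'c' -> MATCH
  pos 1: 'd' -> no (excluded)
  pos 2: 'c' -> MATCH
  pos 3: 'd' -> no (excluded)
  pos 4: 'a' -> no (excluded)
  pos 5: 'a' -> no (excluded)
  pos 6: 'e' -> MATCH
  pos 7: 'b' -> no (excluded)
  pos 8: 'c' -> MATCH
  pos 9: 'b' -> no (excluded)
  pos 10: 'a' -> no (excluded)
  pos 11: 'd' -> no (excluded)
Total matches: 4

4


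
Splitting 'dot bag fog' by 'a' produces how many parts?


Splitting by 'a' breaks the string at each occurrence of the separator.
Text: 'dot bag fog'
Parts after split:
  Part 1: 'dot b'
  Part 2: 'g fog'
Total parts: 2

2


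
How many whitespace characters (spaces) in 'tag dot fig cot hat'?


\s matches whitespace characters (spaces, tabs, etc.).
Text: 'tag dot fig cot hat'
This text has 5 words separated by spaces.
Number of spaces = number of words - 1 = 5 - 1 = 4

4


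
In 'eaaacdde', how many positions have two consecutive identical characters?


Looking for consecutive identical characters in 'eaaacdde':
  pos 0-1: 'e' vs 'a' -> different
  pos 1-2: 'a' vs 'a' -> MATCH ('aa')
  pos 2-3: 'a' vs 'a' -> MATCH ('aa')
  pos 3-4: 'a' vs 'c' -> different
  pos 4-5: 'c' vs 'd' -> different
  pos 5-6: 'd' vs 'd' -> MATCH ('dd')
  pos 6-7: 'd' vs 'e' -> different
Consecutive identical pairs: ['aa', 'aa', 'dd']
Count: 3

3


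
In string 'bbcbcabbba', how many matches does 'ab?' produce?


Pattern 'ab?' matches 'a' optionally followed by 'b'.
String: 'bbcbcabbba'
Scanning left to right for 'a' then checking next char:
  Match 1: 'ab' (a followed by b)
  Match 2: 'a' (a not followed by b)
Total matches: 2

2


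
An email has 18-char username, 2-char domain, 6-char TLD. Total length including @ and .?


An email address has format: username@domain.tld
Username length: 18
'@' character: 1
Domain length: 2
'.' character: 1
TLD length: 6
Total = 18 + 1 + 2 + 1 + 6 = 28

28


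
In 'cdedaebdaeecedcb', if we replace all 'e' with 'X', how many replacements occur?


re.sub('e', 'X', text) replaces every occurrence of 'e' with 'X'.
Text: 'cdedaebdaeecedcb'
Scanning for 'e':
  pos 2: 'e' -> replacement #1
  pos 5: 'e' -> replacement #2
  pos 9: 'e' -> replacement #3
  pos 10: 'e' -> replacement #4
  pos 12: 'e' -> replacement #5
Total replacements: 5

5


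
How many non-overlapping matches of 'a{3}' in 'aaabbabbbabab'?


Pattern 'a{3}' matches exactly 3 consecutive a's (greedy, non-overlapping).
String: 'aaabbabbbabab'
Scanning for runs of a's:
  Run at pos 0: 'aaa' (length 3) -> 1 match(es)
  Run at pos 5: 'a' (length 1) -> 0 match(es)
  Run at pos 9: 'a' (length 1) -> 0 match(es)
  Run at pos 11: 'a' (length 1) -> 0 match(es)
Matches found: ['aaa']
Total: 1

1


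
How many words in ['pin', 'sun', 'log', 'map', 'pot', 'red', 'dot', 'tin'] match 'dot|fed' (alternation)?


Alternation 'dot|fed' matches either 'dot' or 'fed'.
Checking each word:
  'pin' -> no
  'sun' -> no
  'log' -> no
  'map' -> no
  'pot' -> no
  'red' -> no
  'dot' -> MATCH
  'tin' -> no
Matches: ['dot']
Count: 1

1
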